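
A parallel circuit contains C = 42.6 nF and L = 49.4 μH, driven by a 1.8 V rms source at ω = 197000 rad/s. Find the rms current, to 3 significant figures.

X_L = ωL = 9.73 Ω
X_C = 1/(ωC) = 119 Ω
Parallel: admittances add. Y = 1/(jωL) + jωC
Y = (0 − j0.0944) S
|Y| = 0.0944 S → |Z| = 1/|Y| = 10.6 Ω, ∠Z = −∠Y = 90.0°
I = V/|Z| = 1.8/10.6 = 170 mA

170 mA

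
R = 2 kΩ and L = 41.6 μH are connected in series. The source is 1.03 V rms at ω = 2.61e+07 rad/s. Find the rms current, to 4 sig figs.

X_L = ωL = 1086 Ω
Z = 2000 + j1086 Ω
|Z| = √(2000² + 1086²) = 2276 Ω
I = V/|Z| = 1.03/2276 = 452.6 μA

452.6 μA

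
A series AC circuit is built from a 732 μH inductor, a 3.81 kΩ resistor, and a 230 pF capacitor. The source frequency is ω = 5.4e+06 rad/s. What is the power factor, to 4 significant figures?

X_L = ωL = 3953 Ω
X_C = 1/(ωC) = 805.2 Ω
Net reactance X = X_L − X_C = 3148 Ω
Z = 3810 + j3148 Ω
|Z| = √(3810² + 3148²) = 4942 Ω
∠Z = arctan(3148/3810) = 39.56°
cos φ = cos(39.56°) = 0.7709

0.7709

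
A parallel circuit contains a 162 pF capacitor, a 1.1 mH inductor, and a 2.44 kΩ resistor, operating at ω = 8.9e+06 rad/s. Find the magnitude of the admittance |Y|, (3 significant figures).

X_L = ωL = 9790 Ω
X_C = 1/(ωC) = 694 Ω
Parallel: admittances add. Y = 1/R + 1/(jωL) + jωC
Y = (0.000410 + j0.00134) S
|Y| = 0.00140 S → |Z| = 1/|Y| = 714 Ω, ∠Z = −∠Y = -73.0°

1.40 mS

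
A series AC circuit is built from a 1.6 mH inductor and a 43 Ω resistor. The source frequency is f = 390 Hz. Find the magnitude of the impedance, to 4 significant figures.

43.18 Ω

ω = 2πf = 2450 rad/s
X_L = ωL = 3.921 Ω
Z = 43.00 + j3.921 Ω
|Z| = √(43.00² + 3.921²) = 43.18 Ω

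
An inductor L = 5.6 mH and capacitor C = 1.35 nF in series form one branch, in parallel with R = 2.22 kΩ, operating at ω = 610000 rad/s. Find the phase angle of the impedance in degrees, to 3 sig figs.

45.2°

X_L = ωL = 3420 Ω
X_C = 1/(ωC) = 1210 Ω
Branch 1: Z₁ = R = 2220 Ω
Branch 2 (series LC): Z₂ = j(X_L − X_C) = j2200 Ω
Parallel: Z = Z₁Z₂/(Z₁+Z₂), |Z| = 1560 Ω, ∠Z = 45.2°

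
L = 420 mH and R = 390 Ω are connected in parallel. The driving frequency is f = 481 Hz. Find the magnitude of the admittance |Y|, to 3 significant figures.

2.68 mS

ω = 2πf = 3022 rad/s
X_L = ωL = 1270 Ω
Parallel: admittances add. Y = 1/R + 1/(jωL)
Y = (0.00256 − j0.000788) S
|Y| = 0.00268 S → |Z| = 1/|Y| = 373 Ω, ∠Z = −∠Y = 17.1°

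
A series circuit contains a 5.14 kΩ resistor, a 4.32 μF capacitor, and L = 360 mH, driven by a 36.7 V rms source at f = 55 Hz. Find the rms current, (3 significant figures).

ω = 2πf = 345.6 rad/s
X_L = ωL = 124 Ω
X_C = 1/(ωC) = 670 Ω
Net reactance X = X_L − X_C = -545 Ω
Z = 5140 − j545 Ω
|Z| = √(5140² + 545²) = 5170 Ω
I = V/|Z| = 36.7/5170 = 7.10 mA

7.10 mA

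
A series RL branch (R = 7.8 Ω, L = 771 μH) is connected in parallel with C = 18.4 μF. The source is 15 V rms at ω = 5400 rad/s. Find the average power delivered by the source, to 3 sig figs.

22.4 W

X_L = ωL = 4.16 Ω
X_C = 1/(ωC) = 10.1 Ω
Branch 1 (R+jX_L): Z₁ = 7.80 + j4.16 Ω, |Z₁| = 8.84 Ω
Branch 2 (−jX_C): Z₂ = −j10.1 Ω
Parallel: Z = Z₁Z₂/(Z₁+Z₂), |Z| = 9.10 Ω, ∠Z = -24.8°
I = V/|Z| = 1.65 A
P = VI cos φ = 15 × 1.65 × cos(-24.8°) = 22.4 W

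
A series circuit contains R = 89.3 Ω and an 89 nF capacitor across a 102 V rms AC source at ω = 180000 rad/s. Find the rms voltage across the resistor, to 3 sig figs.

X_C = 1/(ωC) = 62.4 Ω
Z = 89.3 − j62.4 Ω
|Z| = √(89.3² + 62.4²) = 109 Ω
I = V/|Z| = 936 mA
V_R = I·|Z_R| = 0.936 × 89.3 = 83.6 V

83.6 V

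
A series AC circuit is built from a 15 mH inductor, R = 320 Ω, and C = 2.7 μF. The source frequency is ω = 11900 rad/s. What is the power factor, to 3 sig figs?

0.908

X_L = ωL = 178 Ω
X_C = 1/(ωC) = 31.1 Ω
Net reactance X = X_L − X_C = 147 Ω
Z = 320 + j147 Ω
|Z| = √(320² + 147²) = 352 Ω
∠Z = arctan(147/320) = 24.7°
cos φ = cos(24.7°) = 0.908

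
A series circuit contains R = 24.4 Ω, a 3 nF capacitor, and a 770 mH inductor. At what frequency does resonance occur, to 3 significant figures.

3.31 kHz

ω₀ = 1/√(LC) = 1/√(0.77 × 3e-09) = 20810 rad/s
f₀ = ω₀/(2π) = 3.31 kHz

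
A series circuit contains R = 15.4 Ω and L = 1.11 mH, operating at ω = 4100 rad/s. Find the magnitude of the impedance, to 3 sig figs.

16.1 Ω

X_L = ωL = 4.55 Ω
Z = 15.4 + j4.55 Ω
|Z| = √(15.4² + 4.55²) = 16.1 Ω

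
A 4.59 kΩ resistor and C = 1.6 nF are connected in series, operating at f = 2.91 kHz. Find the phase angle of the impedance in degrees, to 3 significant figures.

-82.4°

ω = 2πf = 18280 rad/s
X_C = 1/(ωC) = 34200 Ω
Z = 4590 − j34200 Ω
|Z| = √(4590² + 34200²) = 34500 Ω
∠Z = arctan(-34200/4590) = -82.4°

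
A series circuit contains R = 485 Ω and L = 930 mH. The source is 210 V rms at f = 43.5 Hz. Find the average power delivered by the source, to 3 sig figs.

71.3 W

ω = 2πf = 273.3 rad/s
X_L = ωL = 254 Ω
Z = 485 + j254 Ω
|Z| = √(485² + 254²) = 548 Ω
∠Z = arctan(254/485) = 27.7°
I = V/|Z| = 384 mA
P = VI cos φ = 210 × 0.384 × cos(27.7°) = 71.3 W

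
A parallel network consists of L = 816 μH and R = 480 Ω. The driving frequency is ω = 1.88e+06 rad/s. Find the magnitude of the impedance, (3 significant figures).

X_L = ωL = 1530 Ω
Parallel: admittances add. Y = 1/R + 1/(jωL)
Y = (0.00208 − j0.000652) S
|Y| = 0.00218 S → |Z| = 1/|Y| = 458 Ω, ∠Z = −∠Y = 17.4°

458 Ω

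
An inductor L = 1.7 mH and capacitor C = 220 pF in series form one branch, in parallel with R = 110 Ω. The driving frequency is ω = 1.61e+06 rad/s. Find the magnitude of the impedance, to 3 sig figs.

67.9 Ω

X_L = ωL = 2740 Ω
X_C = 1/(ωC) = 2820 Ω
Branch 1: Z₁ = R = 110 Ω
Branch 2 (series LC): Z₂ = j(X_L − X_C) = −j86.3 Ω
Parallel: Z = Z₁Z₂/(Z₁+Z₂), |Z| = 67.9 Ω, ∠Z = -51.9°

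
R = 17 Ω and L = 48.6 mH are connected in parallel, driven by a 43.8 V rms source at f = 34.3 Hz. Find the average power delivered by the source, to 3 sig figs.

113 W

ω = 2πf = 215.5 rad/s
X_L = ωL = 10.5 Ω
Parallel: admittances add. Y = 1/R + 1/(jωL)
Y = (0.0588 − j0.0955) S
|Y| = 0.112 S → |Z| = 1/|Y| = 8.92 Ω, ∠Z = −∠Y = 58.4°
I = V/|Z| = 4.91 A
P = VI cos φ = 43.8 × 4.91 × cos(58.4°) = 113 W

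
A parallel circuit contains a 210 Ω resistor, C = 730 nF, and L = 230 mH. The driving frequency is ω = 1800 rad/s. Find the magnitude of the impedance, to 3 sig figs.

205 Ω

X_L = ωL = 414 Ω
X_C = 1/(ωC) = 761 Ω
Parallel: admittances add. Y = 1/R + 1/(jωL) + jωC
Y = (0.00476 − j0.00110) S
|Y| = 0.00489 S → |Z| = 1/|Y| = 205 Ω, ∠Z = −∠Y = 13.0°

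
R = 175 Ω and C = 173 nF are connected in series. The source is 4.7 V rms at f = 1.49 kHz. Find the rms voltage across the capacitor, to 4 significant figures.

4.522 V

ω = 2πf = 9362 rad/s
X_C = 1/(ωC) = 617.4 Ω
Z = 175.0 − j617.4 Ω
|Z| = √(175.0² + 617.4²) = 641.8 Ω
I = V/|Z| = 7.324 mA
V_C = I·|Z_C| = 0.007324 × 617.4 = 4.522 V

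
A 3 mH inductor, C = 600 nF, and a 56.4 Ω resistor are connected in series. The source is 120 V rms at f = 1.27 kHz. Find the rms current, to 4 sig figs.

ω = 2πf = 7980 rad/s
X_L = ωL = 23.94 Ω
X_C = 1/(ωC) = 208.9 Ω
Net reactance X = X_L − X_C = -184.9 Ω
Z = 56.40 − j184.9 Ω
|Z| = √(56.40² + 184.9²) = 193.3 Ω
I = V/|Z| = 120/193.3 = 620.7 mA

620.7 mA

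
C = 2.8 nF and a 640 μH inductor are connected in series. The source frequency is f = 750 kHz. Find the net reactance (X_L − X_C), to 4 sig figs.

2940 Ω

ω = 2πf = 4.712e+06 rad/s
X_L = ωL = 3016 Ω
X_C = 1/(ωC) = 75.79 Ω
X = 3016 − 75.79 = 2940 Ω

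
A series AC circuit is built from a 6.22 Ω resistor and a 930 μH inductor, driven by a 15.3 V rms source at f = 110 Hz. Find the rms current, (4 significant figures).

ω = 2πf = 691.2 rad/s
X_L = ωL = 0.6428 Ω
Z = 6.220 + j0.6428 Ω
|Z| = √(6.220² + 0.6428²) = 6.253 Ω
I = V/|Z| = 15.3/6.253 = 2.447 A

2.447 A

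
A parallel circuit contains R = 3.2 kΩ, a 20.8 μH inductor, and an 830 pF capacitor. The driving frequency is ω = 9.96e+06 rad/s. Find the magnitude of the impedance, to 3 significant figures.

290 Ω

X_L = ωL = 207 Ω
X_C = 1/(ωC) = 121 Ω
Parallel: admittances add. Y = 1/R + 1/(jωL) + jωC
Y = (0.000313 + j0.00344) S
|Y| = 0.00345 S → |Z| = 1/|Y| = 290 Ω, ∠Z = −∠Y = -84.8°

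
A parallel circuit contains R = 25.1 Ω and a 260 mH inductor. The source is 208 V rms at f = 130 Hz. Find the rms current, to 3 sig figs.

ω = 2πf = 816.8 rad/s
X_L = ωL = 212 Ω
Parallel: admittances add. Y = 1/R + 1/(jωL)
Y = (0.0398 − j0.00471) S
|Y| = 0.0401 S → |Z| = 1/|Y| = 24.9 Ω, ∠Z = −∠Y = 6.74°
I = V/|Z| = 208/24.9 = 8.34 A

8.34 A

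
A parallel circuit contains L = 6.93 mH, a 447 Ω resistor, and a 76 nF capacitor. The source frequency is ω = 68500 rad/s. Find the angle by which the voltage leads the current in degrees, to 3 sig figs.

X_L = ωL = 475 Ω
X_C = 1/(ωC) = 192 Ω
Parallel: admittances add. Y = 1/R + 1/(jωL) + jωC
Y = (0.00224 + j0.00310) S
|Y| = 0.00382 S → |Z| = 1/|Y| = 262 Ω, ∠Z = −∠Y = -54.2°

-54.2°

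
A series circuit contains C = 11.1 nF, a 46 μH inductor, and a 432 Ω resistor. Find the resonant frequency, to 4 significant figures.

222.7 kHz

ω₀ = 1/√(LC) = 1/√(4.6e-05 × 1.11e-08) = 1.399e+06 rad/s
f₀ = ω₀/(2π) = 222.7 kHz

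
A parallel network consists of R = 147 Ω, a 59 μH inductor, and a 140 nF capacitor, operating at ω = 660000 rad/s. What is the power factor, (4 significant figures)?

X_L = ωL = 38.94 Ω
X_C = 1/(ωC) = 10.82 Ω
Parallel: admittances add. Y = 1/R + 1/(jωL) + jωC
Y = (0.006803 + j0.06672) S
|Y| = 0.06707 S → |Z| = 1/|Y| = 14.91 Ω, ∠Z = −∠Y = -84.18°
cos φ = cos(-84.18°) = 0.1014

0.1014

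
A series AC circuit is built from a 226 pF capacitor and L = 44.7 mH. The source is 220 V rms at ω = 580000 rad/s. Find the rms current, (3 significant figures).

12.0 mA

X_L = ωL = 25900 Ω
X_C = 1/(ωC) = 7630 Ω
Net reactance X = X_L − X_C = 18300 Ω
Z = j18300 Ω
|Z| = √(0² + 18300²) = 18300 Ω
I = V/|Z| = 220/18300 = 12.0 mA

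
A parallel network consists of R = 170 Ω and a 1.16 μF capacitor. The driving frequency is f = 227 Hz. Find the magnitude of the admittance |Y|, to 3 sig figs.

6.11 mS

ω = 2πf = 1426 rad/s
X_C = 1/(ωC) = 604 Ω
Parallel: admittances add. Y = 1/R + jωC
Y = (0.00588 + j0.00165) S
|Y| = 0.00611 S → |Z| = 1/|Y| = 164 Ω, ∠Z = −∠Y = -15.7°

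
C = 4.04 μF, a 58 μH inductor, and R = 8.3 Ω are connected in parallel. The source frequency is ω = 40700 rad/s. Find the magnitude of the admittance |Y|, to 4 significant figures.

285.8 mS

X_L = ωL = 2.361 Ω
X_C = 1/(ωC) = 6.082 Ω
Parallel: admittances add. Y = 1/R + 1/(jωL) + jωC
Y = (0.1205 − j0.2592) S
|Y| = 0.2858 S → |Z| = 1/|Y| = 3.499 Ω, ∠Z = −∠Y = 65.07°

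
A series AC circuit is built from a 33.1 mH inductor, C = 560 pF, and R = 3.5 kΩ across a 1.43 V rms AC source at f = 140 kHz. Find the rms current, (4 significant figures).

ω = 2πf = 879600 rad/s
X_L = ωL = 29120 Ω
X_C = 1/(ωC) = 2030 Ω
Net reactance X = X_L − X_C = 27090 Ω
Z = 3500 + j27090 Ω
|Z| = √(3500² + 27090²) = 27310 Ω
I = V/|Z| = 1.43/27310 = 52.36 μA

52.36 μA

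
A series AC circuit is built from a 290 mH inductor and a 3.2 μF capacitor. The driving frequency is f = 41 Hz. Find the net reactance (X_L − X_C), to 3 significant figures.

ω = 2πf = 257.6 rad/s
X_L = ωL = 74.7 Ω
X_C = 1/(ωC) = 1210 Ω
X = 74.7 − 1210 = -1140 Ω

-1140 Ω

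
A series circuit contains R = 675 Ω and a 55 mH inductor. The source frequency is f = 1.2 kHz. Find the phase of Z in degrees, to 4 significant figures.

ω = 2πf = 7540 rad/s
X_L = ωL = 414.7 Ω
Z = 675.0 + j414.7 Ω
|Z| = √(675.0² + 414.7²) = 792.2 Ω
∠Z = arctan(414.7/675.0) = 31.56°

31.56°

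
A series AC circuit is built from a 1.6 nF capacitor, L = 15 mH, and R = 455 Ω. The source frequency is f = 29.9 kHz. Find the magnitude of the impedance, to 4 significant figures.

ω = 2πf = 187900 rad/s
X_L = ωL = 2818 Ω
X_C = 1/(ωC) = 3327 Ω
Net reactance X = X_L − X_C = -508.8 Ω
Z = 455.0 − j508.8 Ω
|Z| = √(455.0² + 508.8²) = 682.6 Ω

682.6 Ω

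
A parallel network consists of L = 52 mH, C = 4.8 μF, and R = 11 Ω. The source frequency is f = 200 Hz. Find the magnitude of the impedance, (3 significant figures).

10.9 Ω

ω = 2πf = 1257 rad/s
X_L = ωL = 65.3 Ω
X_C = 1/(ωC) = 166 Ω
Parallel: admittances add. Y = 1/R + 1/(jωL) + jωC
Y = (0.0909 − j0.00927) S
|Y| = 0.0914 S → |Z| = 1/|Y| = 10.9 Ω, ∠Z = −∠Y = 5.82°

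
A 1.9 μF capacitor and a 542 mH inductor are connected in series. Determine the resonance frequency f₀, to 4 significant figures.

156.8 Hz

ω₀ = 1/√(LC) = 1/√(0.542 × 1.9e-06) = 985.4 rad/s
f₀ = ω₀/(2π) = 156.8 Hz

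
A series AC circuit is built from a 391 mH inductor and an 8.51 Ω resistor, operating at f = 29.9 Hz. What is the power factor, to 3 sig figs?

ω = 2πf = 187.9 rad/s
X_L = ωL = 73.5 Ω
Z = 8.51 + j73.5 Ω
|Z| = √(8.51² + 73.5²) = 73.9 Ω
∠Z = arctan(73.5/8.51) = 83.4°
cos φ = cos(83.4°) = 0.115

0.115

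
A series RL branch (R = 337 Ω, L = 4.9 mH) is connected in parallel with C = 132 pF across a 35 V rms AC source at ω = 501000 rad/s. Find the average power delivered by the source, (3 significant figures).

X_L = ωL = 2450 Ω
X_C = 1/(ωC) = 15100 Ω
Branch 1 (R+jX_L): Z₁ = 337 + j2450 Ω, |Z₁| = 2480 Ω
Branch 2 (−jX_C): Z₂ = −j15100 Ω
Parallel: Z = Z₁Z₂/(Z₁+Z₂), |Z| = 2960 Ω, ∠Z = 80.7°
I = V/|Z| = 11.8 mA
P = VI cos φ = 35 × 0.0118 × cos(80.7°) = 67.2 mW

67.2 mW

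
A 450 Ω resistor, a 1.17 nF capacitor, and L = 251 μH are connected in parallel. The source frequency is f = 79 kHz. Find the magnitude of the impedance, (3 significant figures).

129 Ω

ω = 2πf = 496400 rad/s
X_L = ωL = 125 Ω
X_C = 1/(ωC) = 1720 Ω
Parallel: admittances add. Y = 1/R + 1/(jωL) + jωC
Y = (0.00222 − j0.00745) S
|Y| = 0.00777 S → |Z| = 1/|Y| = 129 Ω, ∠Z = −∠Y = 73.4°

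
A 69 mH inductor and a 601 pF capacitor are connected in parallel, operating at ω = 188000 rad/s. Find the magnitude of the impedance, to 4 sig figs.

X_L = ωL = 12970 Ω
X_C = 1/(ωC) = 8850 Ω
Parallel: admittances add. Y = 1/(jωL) + jωC
Y = (0 + j3.59e-05) S
|Y| = 3.59e-05 S → |Z| = 1/|Y| = 27860 Ω, ∠Z = −∠Y = -90.00°

27860 Ω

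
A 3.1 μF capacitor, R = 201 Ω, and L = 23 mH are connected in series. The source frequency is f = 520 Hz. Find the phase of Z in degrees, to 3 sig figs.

ω = 2πf = 3267 rad/s
X_L = ωL = 75.1 Ω
X_C = 1/(ωC) = 98.7 Ω
Net reactance X = X_L − X_C = -23.6 Ω
Z = 201 − j23.6 Ω
|Z| = √(201² + 23.6²) = 202 Ω
∠Z = arctan(-23.6/201) = -6.69°

-6.69°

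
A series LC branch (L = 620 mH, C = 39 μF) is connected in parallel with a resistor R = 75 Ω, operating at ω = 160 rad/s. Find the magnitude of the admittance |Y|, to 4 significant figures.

X_L = ωL = 99.20 Ω
X_C = 1/(ωC) = 160.3 Ω
Branch 1: Z₁ = R = 75.00 Ω
Branch 2 (series LC): Z₂ = j(X_L − X_C) = −j61.06 Ω
Parallel: Z = Z₁Z₂/(Z₁+Z₂), |Z| = 47.35 Ω, ∠Z = -50.85°
|Y| = 1/|Z| = 21.12 mS

21.12 mS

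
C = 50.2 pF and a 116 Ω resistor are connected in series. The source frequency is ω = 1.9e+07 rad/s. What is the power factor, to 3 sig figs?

0.110

X_C = 1/(ωC) = 1050 Ω
Z = 116 − j1050 Ω
|Z| = √(116² + 1050²) = 1050 Ω
∠Z = arctan(-1050/116) = -83.7°
cos φ = cos(-83.7°) = 0.110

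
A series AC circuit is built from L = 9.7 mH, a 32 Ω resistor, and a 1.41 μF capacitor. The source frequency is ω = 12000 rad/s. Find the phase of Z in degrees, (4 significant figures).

X_L = ωL = 116.4 Ω
X_C = 1/(ωC) = 59.10 Ω
Net reactance X = X_L − X_C = 57.30 Ω
Z = 32.00 + j57.30 Ω
|Z| = √(32.00² + 57.30²) = 65.63 Ω
∠Z = arctan(57.30/32.00) = 60.82°

60.82°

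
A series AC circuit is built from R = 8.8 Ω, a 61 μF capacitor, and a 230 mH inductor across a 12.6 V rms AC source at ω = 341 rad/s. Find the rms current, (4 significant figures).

398.7 mA

X_L = ωL = 78.43 Ω
X_C = 1/(ωC) = 48.07 Ω
Net reactance X = X_L − X_C = 30.36 Ω
Z = 8.800 + j30.36 Ω
|Z| = √(8.800² + 30.36²) = 31.61 Ω
I = V/|Z| = 12.6/31.61 = 398.7 mA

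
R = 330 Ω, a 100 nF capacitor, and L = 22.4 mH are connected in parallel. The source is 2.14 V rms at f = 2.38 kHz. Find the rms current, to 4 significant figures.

7.226 mA

ω = 2πf = 14950 rad/s
X_L = ωL = 335.0 Ω
X_C = 1/(ωC) = 668.7 Ω
Parallel: admittances add. Y = 1/R + 1/(jωL) + jωC
Y = (0.003030 − j0.001490) S
|Y| = 0.003377 S → |Z| = 1/|Y| = 296.1 Ω, ∠Z = −∠Y = 26.18°
I = V/|Z| = 2.14/296.1 = 7.226 mA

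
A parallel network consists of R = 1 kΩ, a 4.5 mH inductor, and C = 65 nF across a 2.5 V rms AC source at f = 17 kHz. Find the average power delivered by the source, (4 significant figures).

6.250 mW

ω = 2πf = 106800 rad/s
X_L = ωL = 480.7 Ω
X_C = 1/(ωC) = 144.0 Ω
Parallel: admittances add. Y = 1/R + 1/(jωL) + jωC
Y = (0.001000 + j0.004862) S
|Y| = 0.004964 S → |Z| = 1/|Y| = 201.4 Ω, ∠Z = −∠Y = -78.38°
I = V/|Z| = 12.41 mA
P = VI cos φ = 2.5 × 0.01241 × cos(-78.38°) = 6.250 mW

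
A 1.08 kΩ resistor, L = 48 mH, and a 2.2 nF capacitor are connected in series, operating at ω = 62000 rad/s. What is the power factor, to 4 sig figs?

X_L = ωL = 2976 Ω
X_C = 1/(ωC) = 7331 Ω
Net reactance X = X_L − X_C = -4355 Ω
Z = 1080 − j4355 Ω
|Z| = √(1080² + 4355²) = 4487 Ω
∠Z = arctan(-4355/1080) = -76.07°
cos φ = cos(-76.07°) = 0.2407

0.2407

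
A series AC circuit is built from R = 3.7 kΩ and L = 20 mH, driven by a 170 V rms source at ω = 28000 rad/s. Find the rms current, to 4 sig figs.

45.43 mA

X_L = ωL = 560.0 Ω
Z = 3700 + j560.0 Ω
|Z| = √(3700² + 560.0²) = 3742 Ω
I = V/|Z| = 170/3742 = 45.43 mA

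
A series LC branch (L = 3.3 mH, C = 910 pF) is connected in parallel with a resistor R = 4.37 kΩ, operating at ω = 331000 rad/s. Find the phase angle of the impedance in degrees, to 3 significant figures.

-63.0°

X_L = ωL = 1090 Ω
X_C = 1/(ωC) = 3320 Ω
Branch 1: Z₁ = R = 4370 Ω
Branch 2 (series LC): Z₂ = j(X_L − X_C) = −j2230 Ω
Parallel: Z = Z₁Z₂/(Z₁+Z₂), |Z| = 1980 Ω, ∠Z = -63.0°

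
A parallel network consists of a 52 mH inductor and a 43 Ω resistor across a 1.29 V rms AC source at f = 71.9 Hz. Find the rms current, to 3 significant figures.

ω = 2πf = 451.8 rad/s
X_L = ωL = 23.5 Ω
Parallel: admittances add. Y = 1/R + 1/(jωL)
Y = (0.0233 − j0.0426) S
|Y| = 0.0485 S → |Z| = 1/|Y| = 20.6 Ω, ∠Z = −∠Y = 61.4°
I = V/|Z| = 1.29/20.6 = 62.6 mA

62.6 mA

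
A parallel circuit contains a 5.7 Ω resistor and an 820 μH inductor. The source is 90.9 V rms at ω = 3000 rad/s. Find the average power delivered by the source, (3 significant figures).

X_L = ωL = 2.46 Ω
Parallel: admittances add. Y = 1/R + 1/(jωL)
Y = (0.175 − j0.407) S
|Y| = 0.443 S → |Z| = 1/|Y| = 2.26 Ω, ∠Z = −∠Y = 66.7°
I = V/|Z| = 40.2 A
P = VI cos φ = 90.9 × 40.2 × cos(66.7°) = 1.45 kW

1.45 kW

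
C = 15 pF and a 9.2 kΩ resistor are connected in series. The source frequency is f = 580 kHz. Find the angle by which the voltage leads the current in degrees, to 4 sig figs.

-63.30°

ω = 2πf = 3.644e+06 rad/s
X_C = 1/(ωC) = 18290 Ω
Z = 9200 − j18290 Ω
|Z| = √(9200² + 18290²) = 20480 Ω
∠Z = arctan(-18290/9200) = -63.30°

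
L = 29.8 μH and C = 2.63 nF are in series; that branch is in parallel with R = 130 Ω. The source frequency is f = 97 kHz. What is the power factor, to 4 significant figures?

0.9777

ω = 2πf = 609500 rad/s
X_L = ωL = 18.16 Ω
X_C = 1/(ωC) = 623.9 Ω
Branch 1: Z₁ = R = 130.0 Ω
Branch 2 (series LC): Z₂ = j(X_L − X_C) = −j605.7 Ω
Parallel: Z = Z₁Z₂/(Z₁+Z₂), |Z| = 127.1 Ω, ∠Z = -12.11°
cos φ = cos(-12.11°) = 0.9777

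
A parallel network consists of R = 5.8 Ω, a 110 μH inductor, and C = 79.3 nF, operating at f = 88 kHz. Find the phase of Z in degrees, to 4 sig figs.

ω = 2πf = 552900 rad/s
X_L = ωL = 60.82 Ω
X_C = 1/(ωC) = 22.81 Ω
Parallel: admittances add. Y = 1/R + 1/(jωL) + jωC
Y = (0.1724 + j0.02740) S
|Y| = 0.1746 S → |Z| = 1/|Y| = 5.728 Ω, ∠Z = −∠Y = -9.032°

-9.032°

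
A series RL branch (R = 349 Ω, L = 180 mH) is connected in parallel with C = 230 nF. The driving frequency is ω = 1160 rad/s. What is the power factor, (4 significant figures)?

X_L = ωL = 208.8 Ω
X_C = 1/(ωC) = 3748 Ω
Branch 1 (R+jX_L): Z₁ = 349.0 + j208.8 Ω, |Z₁| = 406.7 Ω
Branch 2 (−jX_C): Z₂ = −j3748 Ω
Parallel: Z = Z₁Z₂/(Z₁+Z₂), |Z| = 428.6 Ω, ∠Z = 25.26°
cos φ = cos(25.26°) = 0.9044

0.9044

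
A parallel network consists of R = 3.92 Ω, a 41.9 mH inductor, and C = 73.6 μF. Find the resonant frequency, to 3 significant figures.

90.6 Hz

ω₀ = 1/√(LC) = 1/√(0.0419 × 7.36e-05) = 569.4 rad/s
f₀ = ω₀/(2π) = 90.6 Hz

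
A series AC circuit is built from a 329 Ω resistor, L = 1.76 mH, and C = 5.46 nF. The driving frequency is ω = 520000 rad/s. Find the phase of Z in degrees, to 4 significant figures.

59.70°

X_L = ωL = 915.2 Ω
X_C = 1/(ωC) = 352.2 Ω
Net reactance X = X_L − X_C = 563.0 Ω
Z = 329.0 + j563.0 Ω
|Z| = √(329.0² + 563.0²) = 652.1 Ω
∠Z = arctan(563.0/329.0) = 59.70°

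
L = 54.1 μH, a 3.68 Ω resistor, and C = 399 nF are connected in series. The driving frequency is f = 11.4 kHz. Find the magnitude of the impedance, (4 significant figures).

ω = 2πf = 71630 rad/s
X_L = ωL = 3.875 Ω
X_C = 1/(ωC) = 34.99 Ω
Net reactance X = X_L − X_C = -31.11 Ω
Z = 3.680 − j31.11 Ω
|Z| = √(3.680² + 31.11²) = 31.33 Ω

31.33 Ω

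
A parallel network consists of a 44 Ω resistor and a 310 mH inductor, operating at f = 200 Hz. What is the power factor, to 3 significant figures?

ω = 2πf = 1257 rad/s
X_L = ωL = 390 Ω
Parallel: admittances add. Y = 1/R + 1/(jωL)
Y = (0.0227 − j0.00257) S
|Y| = 0.0229 S → |Z| = 1/|Y| = 43.7 Ω, ∠Z = −∠Y = 6.44°
cos φ = cos(6.44°) = 0.994

0.994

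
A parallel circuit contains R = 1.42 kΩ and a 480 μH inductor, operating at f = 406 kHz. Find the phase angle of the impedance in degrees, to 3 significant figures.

49.2°

ω = 2πf = 2.551e+06 rad/s
X_L = ωL = 1220 Ω
Parallel: admittances add. Y = 1/R + 1/(jωL)
Y = (0.000704 − j0.000817) S
|Y| = 0.00108 S → |Z| = 1/|Y| = 927 Ω, ∠Z = −∠Y = 49.2°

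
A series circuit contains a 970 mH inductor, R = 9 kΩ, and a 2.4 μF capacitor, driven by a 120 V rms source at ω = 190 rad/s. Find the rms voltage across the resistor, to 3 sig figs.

X_L = ωL = 184 Ω
X_C = 1/(ωC) = 2190 Ω
Net reactance X = X_L − X_C = -2010 Ω
Z = 9000 − j2010 Ω
|Z| = √(9000² + 2010²) = 9220 Ω
I = V/|Z| = 13.0 mA
V_R = I·|Z_R| = 0.0130 × 9000 = 117 V

117 V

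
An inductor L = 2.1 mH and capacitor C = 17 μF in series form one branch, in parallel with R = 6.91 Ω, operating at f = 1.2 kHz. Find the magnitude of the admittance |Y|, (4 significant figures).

190.9 mS

ω = 2πf = 7540 rad/s
X_L = ωL = 15.83 Ω
X_C = 1/(ωC) = 7.802 Ω
Branch 1: Z₁ = R = 6.910 Ω
Branch 2 (series LC): Z₂ = j(X_L − X_C) = j8.032 Ω
Parallel: Z = Z₁Z₂/(Z₁+Z₂), |Z| = 5.238 Ω, ∠Z = 40.71°
|Y| = 1/|Z| = 190.9 mS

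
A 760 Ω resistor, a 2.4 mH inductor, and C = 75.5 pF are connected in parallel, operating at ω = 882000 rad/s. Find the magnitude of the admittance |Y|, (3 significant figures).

X_L = ωL = 2120 Ω
X_C = 1/(ωC) = 15000 Ω
Parallel: admittances add. Y = 1/R + 1/(jωL) + jωC
Y = (0.00132 − j0.000406) S
|Y| = 0.00138 S → |Z| = 1/|Y| = 726 Ω, ∠Z = −∠Y = 17.1°

1.38 mS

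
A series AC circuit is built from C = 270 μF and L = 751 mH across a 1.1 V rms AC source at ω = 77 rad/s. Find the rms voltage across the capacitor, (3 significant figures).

X_L = ωL = 57.8 Ω
X_C = 1/(ωC) = 48.1 Ω
Net reactance X = X_L − X_C = 9.73 Ω
Z = j9.73 Ω
|Z| = √(0² + 9.73²) = 9.73 Ω
I = V/|Z| = 113 mA
V_C = I·|Z_C| = 0.113 × 48.1 = 5.44 V

5.44 V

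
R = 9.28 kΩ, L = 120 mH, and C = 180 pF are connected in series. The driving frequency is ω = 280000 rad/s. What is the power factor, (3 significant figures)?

0.559

X_L = ωL = 33600 Ω
X_C = 1/(ωC) = 19800 Ω
Net reactance X = X_L − X_C = 13800 Ω
Z = 9280 + j13800 Ω
|Z| = √(9280² + 13800²) = 16600 Ω
∠Z = arctan(13800/9280) = 56.0°
cos φ = cos(56.0°) = 0.559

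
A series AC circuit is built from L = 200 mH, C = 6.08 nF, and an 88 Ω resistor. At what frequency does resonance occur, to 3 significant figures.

ω₀ = 1/√(LC) = 1/√(0.2 × 6.08e-09) = 28680 rad/s
f₀ = ω₀/(2π) = 4.56 kHz

4.56 kHz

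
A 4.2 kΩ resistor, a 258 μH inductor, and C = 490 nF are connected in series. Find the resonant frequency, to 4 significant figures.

ω₀ = 1/√(LC) = 1/√(0.000258 × 4.9e-07) = 88940 rad/s
f₀ = ω₀/(2π) = 14.16 kHz

14.16 kHz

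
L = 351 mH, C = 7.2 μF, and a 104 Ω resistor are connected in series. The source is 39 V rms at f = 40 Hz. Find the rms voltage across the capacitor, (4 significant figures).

45.29 V

ω = 2πf = 251.3 rad/s
X_L = ωL = 88.22 Ω
X_C = 1/(ωC) = 552.6 Ω
Net reactance X = X_L − X_C = -464.4 Ω
Z = 104.0 − j464.4 Ω
|Z| = √(104.0² + 464.4²) = 475.9 Ω
I = V/|Z| = 81.95 mA
V_C = I·|Z_C| = 0.08195 × 552.6 = 45.29 V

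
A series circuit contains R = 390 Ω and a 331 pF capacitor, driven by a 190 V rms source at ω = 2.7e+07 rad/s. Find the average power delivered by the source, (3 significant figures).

X_C = 1/(ωC) = 112 Ω
Z = 390 − j112 Ω
|Z| = √(390² + 112²) = 406 Ω
∠Z = arctan(-112/390) = -16.0°
I = V/|Z| = 468 mA
P = VI cos φ = 190 × 0.468 × cos(-16.0°) = 85.5 W

85.5 W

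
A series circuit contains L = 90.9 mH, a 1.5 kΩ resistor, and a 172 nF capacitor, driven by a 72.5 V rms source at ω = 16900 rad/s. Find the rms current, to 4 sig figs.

37.84 mA

X_L = ωL = 1536 Ω
X_C = 1/(ωC) = 344.0 Ω
Net reactance X = X_L − X_C = 1192 Ω
Z = 1500 + j1192 Ω
|Z| = √(1500² + 1192²) = 1916 Ω
I = V/|Z| = 72.5/1916 = 37.84 mA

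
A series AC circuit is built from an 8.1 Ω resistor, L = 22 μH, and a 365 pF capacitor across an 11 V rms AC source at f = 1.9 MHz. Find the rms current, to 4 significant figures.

ω = 2πf = 1.194e+07 rad/s
X_L = ωL = 262.6 Ω
X_C = 1/(ωC) = 229.5 Ω
Net reactance X = X_L − X_C = 33.14 Ω
Z = 8.100 + j33.14 Ω
|Z| = √(8.100² + 33.14²) = 34.12 Ω
I = V/|Z| = 11/34.12 = 322.4 mA

322.4 mA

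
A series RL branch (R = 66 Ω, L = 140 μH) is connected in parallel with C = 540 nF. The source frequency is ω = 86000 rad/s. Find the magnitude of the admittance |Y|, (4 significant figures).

X_L = ωL = 12.04 Ω
X_C = 1/(ωC) = 21.53 Ω
Branch 1 (R+jX_L): Z₁ = 66.00 + j12.04 Ω, |Z₁| = 67.09 Ω
Branch 2 (−jX_C): Z₂ = −j21.53 Ω
Parallel: Z = Z₁Z₂/(Z₁+Z₂), |Z| = 21.67 Ω, ∠Z = -71.48°
|Y| = 1/|Z| = 46.16 mS

46.16 mS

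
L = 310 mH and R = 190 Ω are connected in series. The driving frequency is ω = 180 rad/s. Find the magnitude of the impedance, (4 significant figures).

X_L = ωL = 55.80 Ω
Z = 190.0 + j55.80 Ω
|Z| = √(190.0² + 55.80²) = 198.0 Ω

198.0 Ω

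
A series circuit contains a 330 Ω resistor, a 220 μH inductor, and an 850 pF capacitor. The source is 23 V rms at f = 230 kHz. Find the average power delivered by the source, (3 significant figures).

492 mW

ω = 2πf = 1.445e+06 rad/s
X_L = ωL = 318 Ω
X_C = 1/(ωC) = 814 Ω
Net reactance X = X_L − X_C = -496 Ω
Z = 330 − j496 Ω
|Z| = √(330² + 496²) = 596 Ω
∠Z = arctan(-496/330) = -56.4°
I = V/|Z| = 38.6 mA
P = VI cos φ = 23 × 0.0386 × cos(-56.4°) = 492 mW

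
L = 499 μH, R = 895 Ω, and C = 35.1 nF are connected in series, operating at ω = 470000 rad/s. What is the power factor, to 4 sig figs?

X_L = ωL = 234.5 Ω
X_C = 1/(ωC) = 60.62 Ω
Net reactance X = X_L − X_C = 173.9 Ω
Z = 895.0 + j173.9 Ω
|Z| = √(895.0² + 173.9²) = 911.7 Ω
∠Z = arctan(173.9/895.0) = 11.00°
cos φ = cos(11.00°) = 0.9816

0.9816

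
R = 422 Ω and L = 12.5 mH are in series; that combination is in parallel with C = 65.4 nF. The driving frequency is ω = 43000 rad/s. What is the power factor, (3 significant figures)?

X_L = ωL = 538 Ω
X_C = 1/(ωC) = 356 Ω
Branch 1 (R+jX_L): Z₁ = 422 + j538 Ω, |Z₁| = 683 Ω
Branch 2 (−jX_C): Z₂ = −j356 Ω
Parallel: Z = Z₁Z₂/(Z₁+Z₂), |Z| = 529 Ω, ∠Z = -61.5°
cos φ = cos(-61.5°) = 0.478

0.478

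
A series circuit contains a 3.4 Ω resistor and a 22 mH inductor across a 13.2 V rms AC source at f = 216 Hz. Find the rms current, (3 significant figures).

ω = 2πf = 1357 rad/s
X_L = ωL = 29.9 Ω
Z = 3.40 + j29.9 Ω
|Z| = √(3.40² + 29.9²) = 30.1 Ω
I = V/|Z| = 13.2/30.1 = 439 mA

439 mA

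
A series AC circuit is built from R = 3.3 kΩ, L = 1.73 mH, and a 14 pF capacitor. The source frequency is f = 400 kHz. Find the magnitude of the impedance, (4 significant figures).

24300 Ω

ω = 2πf = 2.513e+06 rad/s
X_L = ωL = 4348 Ω
X_C = 1/(ωC) = 28420 Ω
Net reactance X = X_L − X_C = -24070 Ω
Z = 3300 − j24070 Ω
|Z| = √(3300² + 24070²) = 24300 Ω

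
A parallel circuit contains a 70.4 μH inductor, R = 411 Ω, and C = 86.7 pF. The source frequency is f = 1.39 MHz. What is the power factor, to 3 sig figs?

ω = 2πf = 8.734e+06 rad/s
X_L = ωL = 615 Ω
X_C = 1/(ωC) = 1320 Ω
Parallel: admittances add. Y = 1/R + 1/(jωL) + jωC
Y = (0.00243 − j0.000869) S
|Y| = 0.00258 S → |Z| = 1/|Y| = 387 Ω, ∠Z = −∠Y = 19.7°
cos φ = cos(19.7°) = 0.942

0.942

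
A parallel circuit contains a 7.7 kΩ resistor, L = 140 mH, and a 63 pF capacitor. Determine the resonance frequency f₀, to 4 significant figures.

53.59 kHz

ω₀ = 1/√(LC) = 1/√(0.14 × 6.3e-11) = 336700 rad/s
f₀ = ω₀/(2π) = 53.59 kHz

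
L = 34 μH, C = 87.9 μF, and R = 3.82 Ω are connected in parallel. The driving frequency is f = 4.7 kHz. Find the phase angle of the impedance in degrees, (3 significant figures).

ω = 2πf = 29530 rad/s
X_L = ωL = 1.00 Ω
X_C = 1/(ωC) = 0.385 Ω
Parallel: admittances add. Y = 1/R + 1/(jωL) + jωC
Y = (0.262 + j1.60) S
|Y| = 1.62 S → |Z| = 1/|Y| = 0.617 Ω, ∠Z = −∠Y = -80.7°

-80.7°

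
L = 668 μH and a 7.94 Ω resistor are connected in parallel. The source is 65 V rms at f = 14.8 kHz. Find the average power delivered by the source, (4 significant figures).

ω = 2πf = 92990 rad/s
X_L = ωL = 62.12 Ω
Parallel: admittances add. Y = 1/R + 1/(jωL)
Y = (0.1259 − j0.01610) S
|Y| = 0.1270 S → |Z| = 1/|Y| = 7.876 Ω, ∠Z = −∠Y = 7.284°
I = V/|Z| = 8.253 A
P = VI cos φ = 65 × 8.253 × cos(7.284°) = 532.1 W

532.1 W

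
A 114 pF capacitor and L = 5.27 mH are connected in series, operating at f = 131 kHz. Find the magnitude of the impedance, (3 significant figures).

6320 Ω

ω = 2πf = 823100 rad/s
X_L = ωL = 4340 Ω
X_C = 1/(ωC) = 10700 Ω
Net reactance X = X_L − X_C = -6320 Ω
Z = − j6320 Ω
|Z| = √(0² + 6320²) = 6320 Ω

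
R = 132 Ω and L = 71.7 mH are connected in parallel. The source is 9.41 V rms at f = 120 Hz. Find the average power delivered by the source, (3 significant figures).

ω = 2πf = 754.0 rad/s
X_L = ωL = 54.1 Ω
Parallel: admittances add. Y = 1/R + 1/(jωL)
Y = (0.00758 − j0.0185) S
|Y| = 0.0200 S → |Z| = 1/|Y| = 50.0 Ω, ∠Z = −∠Y = 67.7°
I = V/|Z| = 188 mA
P = VI cos φ = 9.41 × 0.188 × cos(67.7°) = 671 mW

671 mW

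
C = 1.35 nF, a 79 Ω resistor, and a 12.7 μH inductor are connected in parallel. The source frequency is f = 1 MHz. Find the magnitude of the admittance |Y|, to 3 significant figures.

ω = 2πf = 6.283e+06 rad/s
X_L = ωL = 79.8 Ω
X_C = 1/(ωC) = 118 Ω
Parallel: admittances add. Y = 1/R + 1/(jωL) + jωC
Y = (0.0127 − j0.00405) S
|Y| = 0.0133 S → |Z| = 1/|Y| = 75.2 Ω, ∠Z = −∠Y = 17.7°

13.3 mS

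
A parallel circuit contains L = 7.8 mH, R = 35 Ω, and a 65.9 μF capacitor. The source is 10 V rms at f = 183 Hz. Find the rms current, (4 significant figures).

ω = 2πf = 1150 rad/s
X_L = ωL = 8.969 Ω
X_C = 1/(ωC) = 13.20 Ω
Parallel: admittances add. Y = 1/R + 1/(jωL) + jωC
Y = (0.02857 − j0.03573) S
|Y| = 0.04575 S → |Z| = 1/|Y| = 21.86 Ω, ∠Z = −∠Y = 51.35°
I = V/|Z| = 10/21.86 = 457.5 mA

457.5 mA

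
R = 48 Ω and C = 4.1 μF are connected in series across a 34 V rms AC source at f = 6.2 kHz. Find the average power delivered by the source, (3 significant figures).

ω = 2πf = 38960 rad/s
X_C = 1/(ωC) = 6.26 Ω
Z = 48.0 − j6.26 Ω
|Z| = √(48.0² + 6.26²) = 48.4 Ω
∠Z = arctan(-6.26/48.0) = -7.43°
I = V/|Z| = 702 mA
P = VI cos φ = 34 × 0.702 × cos(-7.43°) = 23.7 W

23.7 W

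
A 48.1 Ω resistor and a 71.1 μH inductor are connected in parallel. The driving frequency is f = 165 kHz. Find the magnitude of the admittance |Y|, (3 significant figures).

24.8 mS

ω = 2πf = 1.037e+06 rad/s
X_L = ωL = 73.7 Ω
Parallel: admittances add. Y = 1/R + 1/(jωL)
Y = (0.0208 − j0.0136) S
|Y| = 0.0248 S → |Z| = 1/|Y| = 40.3 Ω, ∠Z = −∠Y = 33.1°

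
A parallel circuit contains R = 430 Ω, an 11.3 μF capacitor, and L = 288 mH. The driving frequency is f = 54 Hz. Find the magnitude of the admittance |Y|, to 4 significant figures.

ω = 2πf = 339.3 rad/s
X_L = ωL = 97.72 Ω
X_C = 1/(ωC) = 260.8 Ω
Parallel: admittances add. Y = 1/R + 1/(jωL) + jωC
Y = (0.002326 − j0.006400) S
|Y| = 0.006809 S → |Z| = 1/|Y| = 146.9 Ω, ∠Z = −∠Y = 70.03°

6.809 mS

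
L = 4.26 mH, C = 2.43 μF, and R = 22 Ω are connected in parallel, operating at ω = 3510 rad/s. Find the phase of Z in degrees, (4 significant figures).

52.08°

X_L = ωL = 14.95 Ω
X_C = 1/(ωC) = 117.2 Ω
Parallel: admittances add. Y = 1/R + 1/(jωL) + jωC
Y = (0.04545 − j0.05835) S
|Y| = 0.07396 S → |Z| = 1/|Y| = 13.52 Ω, ∠Z = −∠Y = 52.08°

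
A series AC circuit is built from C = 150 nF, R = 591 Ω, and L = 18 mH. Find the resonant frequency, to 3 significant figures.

3.06 kHz

ω₀ = 1/√(LC) = 1/√(0.018 × 1.5e-07) = 19250 rad/s
f₀ = ω₀/(2π) = 3.06 kHz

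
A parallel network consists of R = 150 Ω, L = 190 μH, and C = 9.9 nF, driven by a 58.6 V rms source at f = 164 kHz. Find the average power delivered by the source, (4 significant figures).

ω = 2πf = 1.03e+06 rad/s
X_L = ωL = 195.8 Ω
X_C = 1/(ωC) = 98.03 Ω
Parallel: admittances add. Y = 1/R + 1/(jωL) + jωC
Y = (0.006667 + j0.005094) S
|Y| = 0.008390 S → |Z| = 1/|Y| = 119.2 Ω, ∠Z = −∠Y = -37.38°
I = V/|Z| = 491.6 mA
P = VI cos φ = 58.6 × 0.4916 × cos(-37.38°) = 22.89 W

22.89 W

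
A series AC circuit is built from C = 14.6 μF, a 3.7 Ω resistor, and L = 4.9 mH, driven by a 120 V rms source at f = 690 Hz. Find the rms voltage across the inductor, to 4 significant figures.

ω = 2πf = 4335 rad/s
X_L = ωL = 21.24 Ω
X_C = 1/(ωC) = 15.80 Ω
Net reactance X = X_L − X_C = 5.445 Ω
Z = 3.700 + j5.445 Ω
|Z| = √(3.700² + 5.445²) = 6.583 Ω
I = V/|Z| = 18.23 A
V_L = I·|Z_L| = 18.23 × 21.24 = 387.2 V

387.2 V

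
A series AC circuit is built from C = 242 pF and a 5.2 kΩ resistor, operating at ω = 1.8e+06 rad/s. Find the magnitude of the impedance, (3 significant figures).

X_C = 1/(ωC) = 2300 Ω
Z = 5200 − j2300 Ω
|Z| = √(5200² + 2300²) = 5680 Ω

5680 Ω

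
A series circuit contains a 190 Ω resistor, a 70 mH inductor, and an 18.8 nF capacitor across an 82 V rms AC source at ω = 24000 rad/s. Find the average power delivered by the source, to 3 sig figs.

X_L = ωL = 1680 Ω
X_C = 1/(ωC) = 2220 Ω
Net reactance X = X_L − X_C = -536 Ω
Z = 190 − j536 Ω
|Z| = √(190² + 536²) = 569 Ω
∠Z = arctan(-536/190) = -70.5°
I = V/|Z| = 144 mA
P = VI cos φ = 82 × 0.144 × cos(-70.5°) = 3.95 W

3.95 W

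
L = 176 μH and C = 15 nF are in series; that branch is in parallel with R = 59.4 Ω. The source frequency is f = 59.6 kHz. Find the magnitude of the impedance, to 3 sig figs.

ω = 2πf = 374500 rad/s
X_L = ωL = 65.9 Ω
X_C = 1/(ωC) = 178 Ω
Branch 1: Z₁ = R = 59.4 Ω
Branch 2 (series LC): Z₂ = j(X_L − X_C) = −j112 Ω
Parallel: Z = Z₁Z₂/(Z₁+Z₂), |Z| = 52.5 Ω, ∠Z = -27.9°

52.5 Ω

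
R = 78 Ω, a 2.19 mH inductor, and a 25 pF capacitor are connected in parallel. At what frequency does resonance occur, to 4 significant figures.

ω₀ = 1/√(LC) = 1/√(0.00219 × 2.5e-11) = 4.274e+06 rad/s
f₀ = ω₀/(2π) = 680.2 kHz

680.2 kHz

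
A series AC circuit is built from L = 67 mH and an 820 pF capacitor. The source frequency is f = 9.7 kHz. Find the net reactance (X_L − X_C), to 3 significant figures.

ω = 2πf = 60950 rad/s
X_L = ωL = 4080 Ω
X_C = 1/(ωC) = 20000 Ω
X = 4080 − 20000 = -15900 Ω

-15900 Ω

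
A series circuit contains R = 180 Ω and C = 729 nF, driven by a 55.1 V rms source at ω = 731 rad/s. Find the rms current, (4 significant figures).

29.23 mA

X_C = 1/(ωC) = 1877 Ω
Z = 180.0 − j1877 Ω
|Z| = √(180.0² + 1877²) = 1885 Ω
I = V/|Z| = 55.1/1885 = 29.23 mA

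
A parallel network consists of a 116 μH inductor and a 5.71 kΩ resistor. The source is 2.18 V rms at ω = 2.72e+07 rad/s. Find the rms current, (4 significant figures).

X_L = ωL = 3155 Ω
Parallel: admittances add. Y = 1/R + 1/(jωL)
Y = (0.0001751 − j0.0003169) S
|Y| = 0.0003621 S → |Z| = 1/|Y| = 2762 Ω, ∠Z = −∠Y = 61.08°
I = V/|Z| = 2.18/2762 = 789.4 μA

789.4 μA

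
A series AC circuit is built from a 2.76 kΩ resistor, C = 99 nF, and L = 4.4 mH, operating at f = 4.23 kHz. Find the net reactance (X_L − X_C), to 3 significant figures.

-263 Ω

ω = 2πf = 26580 rad/s
X_L = ωL = 117 Ω
X_C = 1/(ωC) = 380 Ω
X = 117 − 380 = -263 Ω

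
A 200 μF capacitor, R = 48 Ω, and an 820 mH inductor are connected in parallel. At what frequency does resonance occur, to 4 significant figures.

12.43 Hz

ω₀ = 1/√(LC) = 1/√(0.82 × 0.0002) = 78.09 rad/s
f₀ = ω₀/(2π) = 12.43 Hz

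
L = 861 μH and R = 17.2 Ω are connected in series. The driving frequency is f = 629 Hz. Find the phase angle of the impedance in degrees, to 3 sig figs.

ω = 2πf = 3952 rad/s
X_L = ωL = 3.40 Ω
Z = 17.2 + j3.40 Ω
|Z| = √(17.2² + 3.40²) = 17.5 Ω
∠Z = arctan(3.40/17.2) = 11.2°

11.2°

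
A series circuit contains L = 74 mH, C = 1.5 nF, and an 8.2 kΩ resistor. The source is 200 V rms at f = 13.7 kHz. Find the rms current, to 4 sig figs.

ω = 2πf = 86080 rad/s
X_L = ωL = 6370 Ω
X_C = 1/(ωC) = 7745 Ω
Net reactance X = X_L − X_C = -1375 Ω
Z = 8200 − j1375 Ω
|Z| = √(8200² + 1375²) = 8314 Ω
I = V/|Z| = 200/8314 = 24.05 mA

24.05 mA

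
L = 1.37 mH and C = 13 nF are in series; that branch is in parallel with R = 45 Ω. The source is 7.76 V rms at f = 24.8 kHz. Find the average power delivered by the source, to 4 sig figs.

1.338 W

ω = 2πf = 155800 rad/s
X_L = ωL = 213.5 Ω
X_C = 1/(ωC) = 493.7 Ω
Branch 1: Z₁ = R = 45.00 Ω
Branch 2 (series LC): Z₂ = j(X_L − X_C) = −j280.2 Ω
Parallel: Z = Z₁Z₂/(Z₁+Z₂), |Z| = 44.43 Ω, ∠Z = -9.124°
I = V/|Z| = 174.7 mA
P = VI cos φ = 7.76 × 0.1747 × cos(-9.124°) = 1.338 W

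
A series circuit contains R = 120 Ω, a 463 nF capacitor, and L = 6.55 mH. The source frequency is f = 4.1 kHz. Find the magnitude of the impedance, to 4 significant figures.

147.0 Ω

ω = 2πf = 25760 rad/s
X_L = ωL = 168.7 Ω
X_C = 1/(ωC) = 83.84 Ω
Net reactance X = X_L − X_C = 84.89 Ω
Z = 120.0 + j84.89 Ω
|Z| = √(120.0² + 84.89²) = 147.0 Ω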